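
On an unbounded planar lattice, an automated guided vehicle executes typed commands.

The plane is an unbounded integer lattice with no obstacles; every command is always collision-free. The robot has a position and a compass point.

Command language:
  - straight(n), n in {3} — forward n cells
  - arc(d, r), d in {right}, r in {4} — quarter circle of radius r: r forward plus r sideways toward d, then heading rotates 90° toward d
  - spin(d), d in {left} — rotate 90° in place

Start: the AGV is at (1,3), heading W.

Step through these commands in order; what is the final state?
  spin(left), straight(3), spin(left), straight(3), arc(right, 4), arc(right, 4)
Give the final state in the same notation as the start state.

from: at (1,3), heading W
t=1 spin(left) ⇒ at (1,3), heading S
t=2 straight(3) ⇒ at (1,0), heading S
t=3 spin(left) ⇒ at (1,0), heading E
t=4 straight(3) ⇒ at (4,0), heading E
t=5 arc(right, 4) ⇒ at (8,-4), heading S
t=6 arc(right, 4) ⇒ at (4,-8), heading W

at (4,-8), heading W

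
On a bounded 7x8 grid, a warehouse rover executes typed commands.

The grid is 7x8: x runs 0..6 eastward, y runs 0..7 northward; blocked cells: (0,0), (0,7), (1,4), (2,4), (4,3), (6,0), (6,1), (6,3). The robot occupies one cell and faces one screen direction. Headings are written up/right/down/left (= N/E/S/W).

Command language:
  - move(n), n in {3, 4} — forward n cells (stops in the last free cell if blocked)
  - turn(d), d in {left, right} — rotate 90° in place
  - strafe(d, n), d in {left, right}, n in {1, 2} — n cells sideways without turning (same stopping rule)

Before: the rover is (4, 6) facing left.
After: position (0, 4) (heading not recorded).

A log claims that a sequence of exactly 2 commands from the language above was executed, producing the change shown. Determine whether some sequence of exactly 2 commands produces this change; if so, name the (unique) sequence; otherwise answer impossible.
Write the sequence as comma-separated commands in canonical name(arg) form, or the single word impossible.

key: running strafe(left, 2) before move(4) would end elsewhere — order is forced
start: (4, 6) facing left
[1] after move(4): (0, 6) facing left
[2] after strafe(left, 2): (0, 4) facing left
no other 2-command option fits: unique.

move(4), strafe(left, 2)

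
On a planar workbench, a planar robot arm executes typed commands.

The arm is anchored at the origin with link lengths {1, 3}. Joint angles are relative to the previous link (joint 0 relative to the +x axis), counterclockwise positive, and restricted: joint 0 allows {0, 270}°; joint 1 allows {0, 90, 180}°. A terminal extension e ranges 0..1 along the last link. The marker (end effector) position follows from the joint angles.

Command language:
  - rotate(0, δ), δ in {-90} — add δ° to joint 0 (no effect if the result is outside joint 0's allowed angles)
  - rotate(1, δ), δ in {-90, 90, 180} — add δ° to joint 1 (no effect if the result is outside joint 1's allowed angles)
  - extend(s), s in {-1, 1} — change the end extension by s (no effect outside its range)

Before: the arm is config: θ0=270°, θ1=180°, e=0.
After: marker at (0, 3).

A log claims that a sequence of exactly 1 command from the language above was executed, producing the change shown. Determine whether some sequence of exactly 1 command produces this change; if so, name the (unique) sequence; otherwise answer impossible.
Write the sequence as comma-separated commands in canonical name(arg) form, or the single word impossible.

from: config: θ0=270°, θ1=180°, e=0
t=1 extend(1) ⇒ config: θ0=270°, θ1=180°, e=1
no other 1-command option fits: unique.

extend(1)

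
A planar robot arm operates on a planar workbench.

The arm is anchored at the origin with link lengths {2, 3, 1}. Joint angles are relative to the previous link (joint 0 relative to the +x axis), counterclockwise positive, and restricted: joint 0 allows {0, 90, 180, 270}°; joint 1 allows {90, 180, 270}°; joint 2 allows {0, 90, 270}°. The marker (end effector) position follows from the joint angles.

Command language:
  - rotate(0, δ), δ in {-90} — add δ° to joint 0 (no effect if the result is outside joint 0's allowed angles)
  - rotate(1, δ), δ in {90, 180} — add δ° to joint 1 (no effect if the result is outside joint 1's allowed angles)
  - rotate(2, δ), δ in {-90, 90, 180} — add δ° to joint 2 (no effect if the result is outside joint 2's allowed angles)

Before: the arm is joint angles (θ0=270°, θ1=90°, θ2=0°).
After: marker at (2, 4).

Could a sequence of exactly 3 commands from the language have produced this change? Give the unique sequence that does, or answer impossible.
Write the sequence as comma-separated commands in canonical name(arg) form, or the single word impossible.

begin: joint angles (θ0=270°, θ1=90°, θ2=0°)
[1] after rotate(0, -90): joint angles (θ0=180°, θ1=90°, θ2=0°)
[2] after rotate(0, -90): joint angles (θ0=90°, θ1=90°, θ2=0°)
[3] after rotate(0, -90): joint angles (θ0=0°, θ1=90°, θ2=0°)
no rival 3-sequence matches.

rotate(0, -90), rotate(0, -90), rotate(0, -90)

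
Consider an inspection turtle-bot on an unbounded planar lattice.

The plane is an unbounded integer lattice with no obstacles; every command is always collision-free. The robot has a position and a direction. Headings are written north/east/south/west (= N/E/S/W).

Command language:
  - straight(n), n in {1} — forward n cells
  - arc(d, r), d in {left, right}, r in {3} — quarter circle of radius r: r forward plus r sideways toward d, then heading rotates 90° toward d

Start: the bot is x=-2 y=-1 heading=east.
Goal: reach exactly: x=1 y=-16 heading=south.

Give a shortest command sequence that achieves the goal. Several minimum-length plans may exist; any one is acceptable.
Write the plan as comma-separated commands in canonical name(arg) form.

t0: x=-2 y=-1 heading=east
[1] after arc(right, 3): x=1 y=-4 heading=south
[2] after arc(left, 3): x=4 y=-7 heading=east
[3] after arc(right, 3): x=7 y=-10 heading=south
[4] after arc(right, 3): x=4 y=-13 heading=west
[5] after arc(left, 3): x=1 y=-16 heading=south
nothing shorter than 5 reaches the goal.

arc(right, 3), arc(left, 3), arc(right, 3), arc(right, 3), arc(left, 3)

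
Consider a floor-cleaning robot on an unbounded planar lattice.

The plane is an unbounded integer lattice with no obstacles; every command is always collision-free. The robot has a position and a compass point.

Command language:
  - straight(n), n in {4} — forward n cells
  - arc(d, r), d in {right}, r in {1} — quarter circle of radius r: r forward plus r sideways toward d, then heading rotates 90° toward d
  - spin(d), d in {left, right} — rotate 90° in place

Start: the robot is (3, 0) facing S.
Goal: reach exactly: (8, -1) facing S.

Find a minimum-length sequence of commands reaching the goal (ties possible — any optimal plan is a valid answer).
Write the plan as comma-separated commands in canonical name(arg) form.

spin(left), straight(4), arc(right, 1)

t0: (3, 0) facing S
step 1 (spin(left)): (3, 0) facing E
step 2 (straight(4)): (7, 0) facing E
step 3 (arc(right, 1)): (8, -1) facing S
nothing shorter than 3 reaches the goal.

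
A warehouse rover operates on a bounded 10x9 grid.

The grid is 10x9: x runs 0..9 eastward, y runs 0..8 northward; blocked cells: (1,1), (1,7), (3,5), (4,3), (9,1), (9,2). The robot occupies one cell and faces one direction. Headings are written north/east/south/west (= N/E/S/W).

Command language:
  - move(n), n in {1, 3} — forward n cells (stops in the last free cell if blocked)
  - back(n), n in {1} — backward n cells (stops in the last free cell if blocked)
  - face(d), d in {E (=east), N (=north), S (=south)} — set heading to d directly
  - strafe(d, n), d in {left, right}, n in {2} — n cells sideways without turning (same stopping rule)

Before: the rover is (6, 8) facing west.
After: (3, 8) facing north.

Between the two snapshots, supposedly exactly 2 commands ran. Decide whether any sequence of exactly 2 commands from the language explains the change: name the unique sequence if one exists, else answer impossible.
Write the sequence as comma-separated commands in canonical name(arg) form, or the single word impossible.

key: order matters: swapping move(3) and face(N) lands elsewhere
t0: (6, 8) facing west
[1] after move(3): (3, 8) facing west
[2] after face(N): (3, 8) facing north
all 64 alternatives checked — unique.

move(3), face(N)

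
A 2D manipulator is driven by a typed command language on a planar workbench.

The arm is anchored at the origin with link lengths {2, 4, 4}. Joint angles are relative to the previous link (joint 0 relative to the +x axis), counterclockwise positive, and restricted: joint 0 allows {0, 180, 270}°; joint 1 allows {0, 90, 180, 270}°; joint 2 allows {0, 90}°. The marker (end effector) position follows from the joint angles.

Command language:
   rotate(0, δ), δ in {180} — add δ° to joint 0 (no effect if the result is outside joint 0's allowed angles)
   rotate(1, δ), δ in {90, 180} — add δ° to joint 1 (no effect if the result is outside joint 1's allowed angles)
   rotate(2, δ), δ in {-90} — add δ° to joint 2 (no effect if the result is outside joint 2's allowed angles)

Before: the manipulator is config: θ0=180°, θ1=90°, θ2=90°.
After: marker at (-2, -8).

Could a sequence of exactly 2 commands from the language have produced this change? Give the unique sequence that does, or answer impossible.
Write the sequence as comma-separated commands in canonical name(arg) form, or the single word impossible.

t0: config: θ0=180°, θ1=90°, θ2=90°
t=1 rotate(2, -90) ⇒ config: θ0=180°, θ1=90°, θ2=0°
t=2 rotate(2, -90) ⇒ config: θ0=180°, θ1=90°, θ2=0°
no rival 2-sequence matches.

rotate(2, -90), rotate(2, -90)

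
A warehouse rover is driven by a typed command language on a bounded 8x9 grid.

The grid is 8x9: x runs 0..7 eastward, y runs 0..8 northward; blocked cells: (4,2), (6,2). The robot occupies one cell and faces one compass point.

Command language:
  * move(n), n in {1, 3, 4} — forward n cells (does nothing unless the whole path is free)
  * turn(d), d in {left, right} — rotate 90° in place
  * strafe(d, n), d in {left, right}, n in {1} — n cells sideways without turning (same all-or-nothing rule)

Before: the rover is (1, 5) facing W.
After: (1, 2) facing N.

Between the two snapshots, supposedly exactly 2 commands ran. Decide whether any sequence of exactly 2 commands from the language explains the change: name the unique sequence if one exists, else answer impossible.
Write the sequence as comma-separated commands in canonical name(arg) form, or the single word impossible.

every 2-command combo misses the target.

impossible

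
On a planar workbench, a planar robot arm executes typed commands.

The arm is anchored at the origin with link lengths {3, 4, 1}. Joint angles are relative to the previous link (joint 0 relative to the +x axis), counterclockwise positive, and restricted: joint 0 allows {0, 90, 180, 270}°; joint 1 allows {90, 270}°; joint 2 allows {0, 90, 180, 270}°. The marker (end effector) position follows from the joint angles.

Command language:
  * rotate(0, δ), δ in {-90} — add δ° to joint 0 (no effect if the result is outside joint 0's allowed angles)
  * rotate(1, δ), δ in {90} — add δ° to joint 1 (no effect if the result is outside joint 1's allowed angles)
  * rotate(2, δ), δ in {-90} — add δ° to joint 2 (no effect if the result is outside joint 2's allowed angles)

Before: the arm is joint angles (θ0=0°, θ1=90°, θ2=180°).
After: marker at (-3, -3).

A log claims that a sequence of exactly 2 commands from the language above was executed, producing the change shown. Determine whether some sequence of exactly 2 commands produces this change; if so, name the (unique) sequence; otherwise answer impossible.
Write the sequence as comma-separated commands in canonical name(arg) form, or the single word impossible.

rotate(0, -90), rotate(0, -90)

begin: joint angles (θ0=0°, θ1=90°, θ2=180°)
step 1 (rotate(0, -90)): joint angles (θ0=270°, θ1=90°, θ2=180°)
step 2 (rotate(0, -90)): joint angles (θ0=180°, θ1=90°, θ2=180°)
no other 2-command option fits: unique.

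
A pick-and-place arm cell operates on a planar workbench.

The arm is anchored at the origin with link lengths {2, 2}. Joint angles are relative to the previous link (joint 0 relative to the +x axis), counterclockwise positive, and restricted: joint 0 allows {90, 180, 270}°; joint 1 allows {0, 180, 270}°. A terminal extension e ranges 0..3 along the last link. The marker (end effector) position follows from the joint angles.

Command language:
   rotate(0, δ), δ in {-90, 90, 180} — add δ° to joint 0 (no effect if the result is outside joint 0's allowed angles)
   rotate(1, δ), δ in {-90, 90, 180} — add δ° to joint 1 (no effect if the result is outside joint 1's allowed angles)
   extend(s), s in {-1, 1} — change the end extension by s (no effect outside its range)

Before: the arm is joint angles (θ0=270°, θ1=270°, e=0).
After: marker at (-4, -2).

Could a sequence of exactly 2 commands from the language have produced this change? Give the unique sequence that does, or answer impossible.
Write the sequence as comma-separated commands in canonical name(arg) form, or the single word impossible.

initial: joint angles (θ0=270°, θ1=270°, e=0)
step 1 (extend(1)): joint angles (θ0=270°, θ1=270°, e=1)
step 2 (extend(1)): joint angles (θ0=270°, θ1=270°, e=2)
no rival 2-sequence matches.

extend(1), extend(1)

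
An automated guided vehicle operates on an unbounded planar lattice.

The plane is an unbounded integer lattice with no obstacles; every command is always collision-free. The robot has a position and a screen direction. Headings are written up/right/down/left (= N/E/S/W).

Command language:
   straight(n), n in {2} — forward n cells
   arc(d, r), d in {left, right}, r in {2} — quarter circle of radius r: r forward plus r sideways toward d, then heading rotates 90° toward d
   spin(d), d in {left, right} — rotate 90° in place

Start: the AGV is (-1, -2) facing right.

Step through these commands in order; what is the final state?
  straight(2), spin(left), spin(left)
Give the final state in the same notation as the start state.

(1, -2) facing left

begin: (-1, -2) facing right
t=1 straight(2) ⇒ (1, -2) facing right
t=2 spin(left) ⇒ (1, -2) facing up
t=3 spin(left) ⇒ (1, -2) facing left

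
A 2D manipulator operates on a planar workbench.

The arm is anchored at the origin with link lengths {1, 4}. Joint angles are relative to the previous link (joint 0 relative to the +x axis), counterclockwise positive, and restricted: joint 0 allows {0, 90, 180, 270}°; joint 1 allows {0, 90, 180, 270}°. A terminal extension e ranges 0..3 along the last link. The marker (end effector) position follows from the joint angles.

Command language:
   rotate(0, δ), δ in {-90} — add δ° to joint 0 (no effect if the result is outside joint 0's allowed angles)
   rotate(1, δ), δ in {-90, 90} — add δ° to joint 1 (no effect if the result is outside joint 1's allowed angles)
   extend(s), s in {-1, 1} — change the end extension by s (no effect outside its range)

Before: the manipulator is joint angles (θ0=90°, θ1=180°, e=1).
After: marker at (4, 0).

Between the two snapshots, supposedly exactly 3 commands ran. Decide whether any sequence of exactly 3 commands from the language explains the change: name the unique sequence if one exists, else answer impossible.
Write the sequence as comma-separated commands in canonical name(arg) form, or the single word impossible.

from: joint angles (θ0=90°, θ1=180°, e=1)
[1] after rotate(0, -90): joint angles (θ0=0°, θ1=180°, e=1)
[2] after rotate(0, -90): joint angles (θ0=270°, θ1=180°, e=1)
[3] after rotate(0, -90): joint angles (θ0=180°, θ1=180°, e=1)
all 125 alternatives checked — unique.

rotate(0, -90), rotate(0, -90), rotate(0, -90)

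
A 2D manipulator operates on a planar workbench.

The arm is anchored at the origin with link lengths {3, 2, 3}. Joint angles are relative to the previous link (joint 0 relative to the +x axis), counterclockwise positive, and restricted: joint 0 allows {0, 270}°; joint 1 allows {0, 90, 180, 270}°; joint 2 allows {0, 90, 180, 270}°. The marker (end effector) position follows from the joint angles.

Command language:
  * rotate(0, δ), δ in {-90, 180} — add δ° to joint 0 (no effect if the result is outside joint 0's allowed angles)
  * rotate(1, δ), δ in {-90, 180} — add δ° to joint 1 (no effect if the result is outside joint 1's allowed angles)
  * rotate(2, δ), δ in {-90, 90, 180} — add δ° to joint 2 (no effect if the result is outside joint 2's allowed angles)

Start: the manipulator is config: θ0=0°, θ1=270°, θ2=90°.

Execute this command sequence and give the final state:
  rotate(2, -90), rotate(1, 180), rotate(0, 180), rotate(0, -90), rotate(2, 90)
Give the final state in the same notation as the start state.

from: config: θ0=0°, θ1=270°, θ2=90°
t=1 rotate(2, -90) ⇒ config: θ0=0°, θ1=270°, θ2=0°
t=2 rotate(1, 180) ⇒ config: θ0=0°, θ1=90°, θ2=0°
t=3 rotate(0, 180) ⇒ config: θ0=0°, θ1=90°, θ2=0°
t=4 rotate(0, -90) ⇒ config: θ0=270°, θ1=90°, θ2=0°
t=5 rotate(2, 90) ⇒ config: θ0=270°, θ1=90°, θ2=90°

config: θ0=270°, θ1=90°, θ2=90°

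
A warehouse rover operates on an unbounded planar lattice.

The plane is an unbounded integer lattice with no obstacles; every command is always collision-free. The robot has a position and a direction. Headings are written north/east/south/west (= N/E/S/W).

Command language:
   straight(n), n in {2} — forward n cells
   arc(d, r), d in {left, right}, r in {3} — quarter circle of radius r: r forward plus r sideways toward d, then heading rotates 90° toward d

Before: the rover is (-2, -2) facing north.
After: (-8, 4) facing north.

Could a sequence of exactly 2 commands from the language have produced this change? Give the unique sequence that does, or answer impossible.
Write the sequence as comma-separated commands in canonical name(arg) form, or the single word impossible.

key: heading stays N — rotations cancel among the 2 commands
initial: (-2, -2) facing north
step 1 (arc(left, 3)): (-5, 1) facing west
step 2 (arc(right, 3)): (-8, 4) facing north
all 9 alternatives checked — unique.

arc(left, 3), arc(right, 3)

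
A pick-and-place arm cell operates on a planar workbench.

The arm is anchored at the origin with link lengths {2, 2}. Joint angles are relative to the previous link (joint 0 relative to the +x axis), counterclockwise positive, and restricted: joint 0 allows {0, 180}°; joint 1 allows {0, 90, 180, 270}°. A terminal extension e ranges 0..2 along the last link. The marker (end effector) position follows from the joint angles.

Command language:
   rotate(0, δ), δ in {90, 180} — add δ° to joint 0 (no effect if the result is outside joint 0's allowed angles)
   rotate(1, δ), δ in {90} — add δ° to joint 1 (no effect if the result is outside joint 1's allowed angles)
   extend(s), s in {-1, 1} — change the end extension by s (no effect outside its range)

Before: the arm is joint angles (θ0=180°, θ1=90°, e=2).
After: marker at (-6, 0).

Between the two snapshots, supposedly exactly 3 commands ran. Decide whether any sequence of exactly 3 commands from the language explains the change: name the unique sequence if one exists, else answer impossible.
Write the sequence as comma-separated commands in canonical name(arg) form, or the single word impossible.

start: joint angles (θ0=180°, θ1=90°, e=2)
[1] after rotate(1, 90): joint angles (θ0=180°, θ1=180°, e=2)
[2] after rotate(1, 90): joint angles (θ0=180°, θ1=270°, e=2)
[3] after rotate(1, 90): joint angles (θ0=180°, θ1=0°, e=2)
uniquely the one of 125 3-step routes that fits.

rotate(1, 90), rotate(1, 90), rotate(1, 90)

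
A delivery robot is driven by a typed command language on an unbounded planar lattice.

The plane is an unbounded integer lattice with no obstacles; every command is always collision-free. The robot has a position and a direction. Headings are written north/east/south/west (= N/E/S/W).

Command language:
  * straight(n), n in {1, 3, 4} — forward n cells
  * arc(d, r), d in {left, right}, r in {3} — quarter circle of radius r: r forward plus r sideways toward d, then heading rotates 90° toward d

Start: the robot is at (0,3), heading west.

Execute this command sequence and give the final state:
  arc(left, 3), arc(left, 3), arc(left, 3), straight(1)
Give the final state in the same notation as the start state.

at (3,1), heading north

from: at (0,3), heading west
step 1 (arc(left, 3)): at (-3,0), heading south
step 2 (arc(left, 3)): at (0,-3), heading east
step 3 (arc(left, 3)): at (3,0), heading north
step 4 (straight(1)): at (3,1), heading north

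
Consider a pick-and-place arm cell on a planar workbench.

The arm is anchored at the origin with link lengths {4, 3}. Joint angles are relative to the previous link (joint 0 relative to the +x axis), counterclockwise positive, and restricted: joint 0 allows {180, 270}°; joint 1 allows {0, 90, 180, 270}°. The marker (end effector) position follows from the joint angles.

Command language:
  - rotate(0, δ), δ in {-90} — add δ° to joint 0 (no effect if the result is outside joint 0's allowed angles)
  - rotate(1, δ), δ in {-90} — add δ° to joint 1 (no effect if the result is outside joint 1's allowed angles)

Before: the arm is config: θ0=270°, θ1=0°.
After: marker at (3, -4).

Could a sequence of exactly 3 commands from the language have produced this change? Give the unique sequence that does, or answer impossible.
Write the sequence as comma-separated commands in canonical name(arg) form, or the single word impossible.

rotate(1, -90), rotate(1, -90), rotate(1, -90)

initial: config: θ0=270°, θ1=0°
1. rotate(1, -90) → config: θ0=270°, θ1=270°
2. rotate(1, -90) → config: θ0=270°, θ1=180°
3. rotate(1, -90) → config: θ0=270°, θ1=90°
no other 3-command option fits: unique.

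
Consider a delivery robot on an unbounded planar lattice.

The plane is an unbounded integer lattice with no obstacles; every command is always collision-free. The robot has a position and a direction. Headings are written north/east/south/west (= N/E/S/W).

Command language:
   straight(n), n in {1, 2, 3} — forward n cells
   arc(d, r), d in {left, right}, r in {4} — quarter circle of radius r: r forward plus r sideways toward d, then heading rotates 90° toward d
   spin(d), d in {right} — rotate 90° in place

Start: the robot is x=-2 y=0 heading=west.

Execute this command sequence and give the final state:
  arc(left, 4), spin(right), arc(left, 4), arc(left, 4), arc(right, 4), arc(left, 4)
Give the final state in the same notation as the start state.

x=2 y=-20 heading=east

t0: x=-2 y=0 heading=west
step 1 (arc(left, 4)): x=-6 y=-4 heading=south
step 2 (spin(right)): x=-6 y=-4 heading=west
step 3 (arc(left, 4)): x=-10 y=-8 heading=south
step 4 (arc(left, 4)): x=-6 y=-12 heading=east
step 5 (arc(right, 4)): x=-2 y=-16 heading=south
step 6 (arc(left, 4)): x=2 y=-20 heading=east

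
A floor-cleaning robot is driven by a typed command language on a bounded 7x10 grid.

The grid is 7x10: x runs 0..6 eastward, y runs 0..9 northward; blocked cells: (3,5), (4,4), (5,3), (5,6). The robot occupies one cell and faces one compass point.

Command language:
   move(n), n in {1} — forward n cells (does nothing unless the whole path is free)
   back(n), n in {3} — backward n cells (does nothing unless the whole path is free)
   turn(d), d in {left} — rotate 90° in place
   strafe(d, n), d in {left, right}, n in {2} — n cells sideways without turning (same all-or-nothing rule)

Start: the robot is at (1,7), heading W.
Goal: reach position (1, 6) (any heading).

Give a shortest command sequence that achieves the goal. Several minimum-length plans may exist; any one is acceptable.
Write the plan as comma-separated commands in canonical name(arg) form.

t0: at (1,7), heading W
t=1 turn(left) ⇒ at (1,7), heading S
t=2 move(1) ⇒ at (1,6), heading S
nothing shorter than 2 reaches the goal.

turn(left), move(1)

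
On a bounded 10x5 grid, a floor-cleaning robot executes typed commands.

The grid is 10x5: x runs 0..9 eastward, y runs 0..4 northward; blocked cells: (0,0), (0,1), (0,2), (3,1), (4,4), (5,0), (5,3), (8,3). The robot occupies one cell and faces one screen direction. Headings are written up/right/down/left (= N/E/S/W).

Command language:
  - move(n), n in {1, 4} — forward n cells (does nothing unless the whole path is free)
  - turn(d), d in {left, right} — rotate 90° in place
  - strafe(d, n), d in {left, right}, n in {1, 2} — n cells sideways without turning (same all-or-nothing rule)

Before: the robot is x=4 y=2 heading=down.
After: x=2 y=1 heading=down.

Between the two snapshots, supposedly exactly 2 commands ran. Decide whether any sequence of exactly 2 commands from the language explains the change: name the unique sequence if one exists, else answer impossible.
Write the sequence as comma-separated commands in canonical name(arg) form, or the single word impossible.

strafe(right, 2), move(1)

key: still facing S at the end — nothing in the sequence rotates
begin: x=4 y=2 heading=down
1. strafe(right, 2) → x=2 y=2 heading=down
2. move(1) → x=2 y=1 heading=down
all 64 alternatives checked — unique.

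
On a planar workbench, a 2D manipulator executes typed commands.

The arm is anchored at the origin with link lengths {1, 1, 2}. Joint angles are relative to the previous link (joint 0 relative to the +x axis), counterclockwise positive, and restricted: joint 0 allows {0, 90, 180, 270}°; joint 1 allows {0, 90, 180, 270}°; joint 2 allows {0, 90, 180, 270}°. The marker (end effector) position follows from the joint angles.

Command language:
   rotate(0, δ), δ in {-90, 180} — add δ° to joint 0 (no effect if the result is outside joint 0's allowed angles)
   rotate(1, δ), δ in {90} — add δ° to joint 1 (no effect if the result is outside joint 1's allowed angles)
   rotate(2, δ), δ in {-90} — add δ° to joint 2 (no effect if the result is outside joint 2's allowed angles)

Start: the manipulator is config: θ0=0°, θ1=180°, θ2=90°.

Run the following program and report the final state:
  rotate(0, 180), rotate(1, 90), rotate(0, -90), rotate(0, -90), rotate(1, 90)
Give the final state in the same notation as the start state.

config: θ0=0°, θ1=0°, θ2=90°

t0: config: θ0=0°, θ1=180°, θ2=90°
[1] after rotate(0, 180): config: θ0=180°, θ1=180°, θ2=90°
[2] after rotate(1, 90): config: θ0=180°, θ1=270°, θ2=90°
[3] after rotate(0, -90): config: θ0=90°, θ1=270°, θ2=90°
[4] after rotate(0, -90): config: θ0=0°, θ1=270°, θ2=90°
[5] after rotate(1, 90): config: θ0=0°, θ1=0°, θ2=90°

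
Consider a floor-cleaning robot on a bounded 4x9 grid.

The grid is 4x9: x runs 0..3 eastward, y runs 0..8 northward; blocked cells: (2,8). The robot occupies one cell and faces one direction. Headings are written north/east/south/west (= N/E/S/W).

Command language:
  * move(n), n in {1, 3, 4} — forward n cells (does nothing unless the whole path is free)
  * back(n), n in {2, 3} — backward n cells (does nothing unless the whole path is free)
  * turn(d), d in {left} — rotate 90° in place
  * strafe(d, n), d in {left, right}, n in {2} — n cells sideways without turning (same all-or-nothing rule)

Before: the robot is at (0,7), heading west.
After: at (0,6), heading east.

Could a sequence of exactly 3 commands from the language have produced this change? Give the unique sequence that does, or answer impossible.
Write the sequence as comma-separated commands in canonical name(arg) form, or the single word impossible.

turn(left), move(1), turn(left)

key: cell and facing (now E) both changed — the 3 commands mix motion and turning
begin: at (0,7), heading west
t=1 turn(left) ⇒ at (0,7), heading south
t=2 move(1) ⇒ at (0,6), heading south
t=3 turn(left) ⇒ at (0,6), heading east
uniquely the one of 512 3-step routes that fits.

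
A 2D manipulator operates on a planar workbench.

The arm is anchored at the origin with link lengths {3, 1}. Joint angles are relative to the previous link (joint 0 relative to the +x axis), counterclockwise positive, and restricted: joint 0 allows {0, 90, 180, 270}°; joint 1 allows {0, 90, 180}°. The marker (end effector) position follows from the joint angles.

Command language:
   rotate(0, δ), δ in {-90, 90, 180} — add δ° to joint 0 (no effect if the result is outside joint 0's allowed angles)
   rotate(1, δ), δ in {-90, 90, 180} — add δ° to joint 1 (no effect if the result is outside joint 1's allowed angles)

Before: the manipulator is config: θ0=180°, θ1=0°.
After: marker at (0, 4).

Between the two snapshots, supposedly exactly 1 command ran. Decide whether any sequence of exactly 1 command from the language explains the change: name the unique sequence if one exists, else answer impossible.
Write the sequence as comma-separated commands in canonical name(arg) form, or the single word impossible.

initial: config: θ0=180°, θ1=0°
t=1 rotate(0, -90) ⇒ config: θ0=90°, θ1=0°
all 6 alternatives checked — unique.

rotate(0, -90)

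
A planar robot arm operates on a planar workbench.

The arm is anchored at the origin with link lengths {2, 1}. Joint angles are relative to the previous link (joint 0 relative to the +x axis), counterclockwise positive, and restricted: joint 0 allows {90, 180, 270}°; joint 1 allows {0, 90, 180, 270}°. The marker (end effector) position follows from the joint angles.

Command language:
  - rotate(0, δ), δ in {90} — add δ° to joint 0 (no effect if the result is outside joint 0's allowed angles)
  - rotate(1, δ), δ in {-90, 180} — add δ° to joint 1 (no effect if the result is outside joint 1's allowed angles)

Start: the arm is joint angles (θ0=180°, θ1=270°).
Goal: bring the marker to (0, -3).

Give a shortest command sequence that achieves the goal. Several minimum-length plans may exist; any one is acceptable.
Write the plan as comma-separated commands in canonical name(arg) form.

initial: joint angles (θ0=180°, θ1=270°)
1. rotate(1, -90) → joint angles (θ0=180°, θ1=180°)
2. rotate(0, 90) → joint angles (θ0=270°, θ1=180°)
3. rotate(1, 180) → joint angles (θ0=270°, θ1=0°)
shorter routes all fall short; 3 is best.

rotate(1, -90), rotate(0, 90), rotate(1, 180)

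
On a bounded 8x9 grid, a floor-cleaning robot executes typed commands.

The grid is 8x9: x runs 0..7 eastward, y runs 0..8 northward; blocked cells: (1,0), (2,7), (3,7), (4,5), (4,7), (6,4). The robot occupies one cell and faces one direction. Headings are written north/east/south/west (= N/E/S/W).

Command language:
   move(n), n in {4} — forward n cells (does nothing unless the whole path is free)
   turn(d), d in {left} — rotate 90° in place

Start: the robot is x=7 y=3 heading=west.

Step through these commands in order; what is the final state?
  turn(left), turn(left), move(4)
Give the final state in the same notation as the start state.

x=7 y=3 heading=east

initial: x=7 y=3 heading=west
t=1 turn(left) ⇒ x=7 y=3 heading=south
t=2 turn(left) ⇒ x=7 y=3 heading=east
t=3 move(4) ⇒ x=7 y=3 heading=east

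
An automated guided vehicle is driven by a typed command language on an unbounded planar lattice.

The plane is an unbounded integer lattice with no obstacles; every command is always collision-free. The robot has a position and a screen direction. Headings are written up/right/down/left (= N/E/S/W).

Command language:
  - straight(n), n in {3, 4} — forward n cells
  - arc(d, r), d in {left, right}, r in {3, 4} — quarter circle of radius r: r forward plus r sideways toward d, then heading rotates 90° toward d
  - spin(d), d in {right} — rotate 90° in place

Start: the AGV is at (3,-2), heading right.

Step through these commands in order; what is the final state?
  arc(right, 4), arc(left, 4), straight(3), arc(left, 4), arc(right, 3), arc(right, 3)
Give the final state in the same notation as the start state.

begin: at (3,-2), heading right
t=1 arc(right, 4) ⇒ at (7,-6), heading down
t=2 arc(left, 4) ⇒ at (11,-10), heading right
t=3 straight(3) ⇒ at (14,-10), heading right
t=4 arc(left, 4) ⇒ at (18,-6), heading up
t=5 arc(right, 3) ⇒ at (21,-3), heading right
t=6 arc(right, 3) ⇒ at (24,-6), heading down

at (24,-6), heading down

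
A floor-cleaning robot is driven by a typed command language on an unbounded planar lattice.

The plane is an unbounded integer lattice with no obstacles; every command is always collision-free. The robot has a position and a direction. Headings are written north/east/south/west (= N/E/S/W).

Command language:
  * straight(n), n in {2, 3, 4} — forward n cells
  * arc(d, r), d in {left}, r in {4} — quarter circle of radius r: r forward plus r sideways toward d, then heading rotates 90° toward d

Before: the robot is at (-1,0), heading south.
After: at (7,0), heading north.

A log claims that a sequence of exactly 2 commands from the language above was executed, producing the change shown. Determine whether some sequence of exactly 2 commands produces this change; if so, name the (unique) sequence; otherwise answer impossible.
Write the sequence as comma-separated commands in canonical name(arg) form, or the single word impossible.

arc(left, 4), arc(left, 4)

key: position moved to (7,0) AND the heading swung to N — translation plus rotation needed
start: at (-1,0), heading south
t=1 arc(left, 4) ⇒ at (3,-4), heading east
t=2 arc(left, 4) ⇒ at (7,0), heading north
no rival 2-sequence matches.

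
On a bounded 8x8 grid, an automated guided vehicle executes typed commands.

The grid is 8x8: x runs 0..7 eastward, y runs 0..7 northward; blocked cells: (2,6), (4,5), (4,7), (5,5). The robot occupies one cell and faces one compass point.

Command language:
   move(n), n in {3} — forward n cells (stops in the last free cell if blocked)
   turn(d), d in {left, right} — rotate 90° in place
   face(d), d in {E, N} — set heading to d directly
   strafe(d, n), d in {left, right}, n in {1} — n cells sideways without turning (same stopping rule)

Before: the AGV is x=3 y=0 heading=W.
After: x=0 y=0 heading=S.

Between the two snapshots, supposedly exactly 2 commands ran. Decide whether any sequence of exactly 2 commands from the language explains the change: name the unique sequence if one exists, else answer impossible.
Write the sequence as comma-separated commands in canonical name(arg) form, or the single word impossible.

move(3), turn(left)

key: order matters: swapping move(3) and turn(left) lands elsewhere
begin: x=3 y=0 heading=W
step 1 (move(3)): x=0 y=0 heading=W
step 2 (turn(left)): x=0 y=0 heading=S
no other 2-command option fits: unique.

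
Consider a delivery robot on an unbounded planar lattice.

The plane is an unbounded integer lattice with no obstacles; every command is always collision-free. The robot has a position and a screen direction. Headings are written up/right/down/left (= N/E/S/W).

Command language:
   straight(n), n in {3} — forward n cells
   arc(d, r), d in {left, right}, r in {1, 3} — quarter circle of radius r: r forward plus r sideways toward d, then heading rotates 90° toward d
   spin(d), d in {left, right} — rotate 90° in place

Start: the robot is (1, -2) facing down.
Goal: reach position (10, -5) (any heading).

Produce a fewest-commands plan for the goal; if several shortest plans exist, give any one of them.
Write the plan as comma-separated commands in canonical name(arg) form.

arc(left, 3), straight(3), straight(3)

t0: (1, -2) facing down
1. arc(left, 3) → (4, -5) facing right
2. straight(3) → (7, -5) facing right
3. straight(3) → (10, -5) facing right
shorter routes all fall short; 3 is best.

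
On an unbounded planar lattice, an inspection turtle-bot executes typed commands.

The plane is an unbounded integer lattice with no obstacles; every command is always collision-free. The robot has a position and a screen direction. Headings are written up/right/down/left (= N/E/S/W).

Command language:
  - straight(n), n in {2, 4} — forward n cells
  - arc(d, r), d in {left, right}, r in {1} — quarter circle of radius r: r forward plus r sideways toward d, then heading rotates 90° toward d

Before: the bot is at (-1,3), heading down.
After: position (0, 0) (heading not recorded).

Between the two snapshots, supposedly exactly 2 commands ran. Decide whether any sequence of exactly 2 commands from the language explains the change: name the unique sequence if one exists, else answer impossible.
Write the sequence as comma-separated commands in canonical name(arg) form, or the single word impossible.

key: running arc(left, 1) before straight(2) would end elsewhere — order is forced
t0: at (-1,3), heading down
t=1 straight(2) ⇒ at (-1,1), heading down
t=2 arc(left, 1) ⇒ at (0,0), heading right
no other 2-command option fits: unique.

straight(2), arc(left, 1)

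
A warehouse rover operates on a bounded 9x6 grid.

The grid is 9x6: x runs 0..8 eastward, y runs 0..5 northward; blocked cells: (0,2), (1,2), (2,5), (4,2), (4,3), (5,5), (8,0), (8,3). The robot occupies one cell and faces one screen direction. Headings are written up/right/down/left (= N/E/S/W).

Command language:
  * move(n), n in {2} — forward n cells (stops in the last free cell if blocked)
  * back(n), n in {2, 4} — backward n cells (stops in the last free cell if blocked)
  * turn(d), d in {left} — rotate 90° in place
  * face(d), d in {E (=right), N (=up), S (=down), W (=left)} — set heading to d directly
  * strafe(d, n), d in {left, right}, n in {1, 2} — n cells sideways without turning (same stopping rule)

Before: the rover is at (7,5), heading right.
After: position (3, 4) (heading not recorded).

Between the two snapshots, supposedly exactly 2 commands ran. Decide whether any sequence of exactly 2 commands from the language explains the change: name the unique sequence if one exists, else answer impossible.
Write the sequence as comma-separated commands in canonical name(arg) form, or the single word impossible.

key: order matters: swapping strafe(right, 1) and back(4) lands elsewhere
start: at (7,5), heading right
t=1 strafe(right, 1) ⇒ at (7,4), heading right
t=2 back(4) ⇒ at (3,4), heading right
no rival 2-sequence matches.

strafe(right, 1), back(4)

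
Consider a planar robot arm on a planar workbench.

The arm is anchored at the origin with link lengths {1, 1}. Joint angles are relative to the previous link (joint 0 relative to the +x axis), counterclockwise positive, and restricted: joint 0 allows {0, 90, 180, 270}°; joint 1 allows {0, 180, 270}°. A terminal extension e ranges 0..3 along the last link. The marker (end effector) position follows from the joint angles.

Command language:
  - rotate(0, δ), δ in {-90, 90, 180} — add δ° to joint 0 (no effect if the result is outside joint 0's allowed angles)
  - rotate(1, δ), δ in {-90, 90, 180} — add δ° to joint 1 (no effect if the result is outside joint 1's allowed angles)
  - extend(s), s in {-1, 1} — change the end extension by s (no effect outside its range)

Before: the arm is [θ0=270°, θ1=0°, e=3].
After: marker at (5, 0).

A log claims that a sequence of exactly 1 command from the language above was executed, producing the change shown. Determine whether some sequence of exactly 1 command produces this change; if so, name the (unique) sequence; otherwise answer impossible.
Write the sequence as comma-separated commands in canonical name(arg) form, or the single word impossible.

rotate(0, 90)

from: [θ0=270°, θ1=0°, e=3]
step 1 (rotate(0, 90)): [θ0=0°, θ1=0°, e=3]
all 8 alternatives checked — unique.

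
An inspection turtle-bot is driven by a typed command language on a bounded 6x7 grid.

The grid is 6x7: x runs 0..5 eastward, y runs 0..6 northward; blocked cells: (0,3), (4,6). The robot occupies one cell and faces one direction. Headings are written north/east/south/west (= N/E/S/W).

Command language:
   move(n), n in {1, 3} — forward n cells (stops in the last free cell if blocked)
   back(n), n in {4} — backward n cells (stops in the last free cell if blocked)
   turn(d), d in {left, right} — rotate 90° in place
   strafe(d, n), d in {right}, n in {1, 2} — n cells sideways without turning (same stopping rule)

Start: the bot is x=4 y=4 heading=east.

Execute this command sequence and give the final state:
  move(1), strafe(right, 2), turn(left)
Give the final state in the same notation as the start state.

initial: x=4 y=4 heading=east
1. move(1) → x=5 y=4 heading=east
2. strafe(right, 2) → x=5 y=2 heading=east
3. turn(left) → x=5 y=2 heading=north

x=5 y=2 heading=north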